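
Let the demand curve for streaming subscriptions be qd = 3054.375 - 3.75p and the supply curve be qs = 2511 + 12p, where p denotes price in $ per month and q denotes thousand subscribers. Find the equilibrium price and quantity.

p* = 34.5, q* = 2925

At equilibrium qd = qs, so 3054.375 - 3.75p = 2511 + 12p; collecting terms, 543.375 = 15.75p and p* = 34.5.
From the demand curve, q* = 3054.375 - 3.75(34.5) = 2925.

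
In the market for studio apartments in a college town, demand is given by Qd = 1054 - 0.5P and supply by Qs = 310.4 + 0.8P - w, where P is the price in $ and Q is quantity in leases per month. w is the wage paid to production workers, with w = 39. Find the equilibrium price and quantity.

P* = 602, Q* = 753

With w = 39, supply is Qs = 271.4 + 0.8P.
At equilibrium Qd = Qs, so 1054 - 0.5P = 271.4 + 0.8P; collecting terms, 782.6 = 1.3P and P* = 602.
Then Q* = 1054 - 0.5(602) = 753.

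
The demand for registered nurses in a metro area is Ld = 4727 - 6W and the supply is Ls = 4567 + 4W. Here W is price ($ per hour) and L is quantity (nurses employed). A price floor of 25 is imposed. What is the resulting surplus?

Surplus = 90

With W fixed at 25, quantity demanded is 4577 and quantity supplied is 4667.
Surplus = Ls - Ld = 4667 - 4577 = 90.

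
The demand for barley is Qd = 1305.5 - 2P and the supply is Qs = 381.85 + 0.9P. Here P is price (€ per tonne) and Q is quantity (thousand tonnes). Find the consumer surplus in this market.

Consumer surplus = 111723.0625

At equilibrium Qd = Qs, so 1305.5 - 2P = 381.85 + 0.9P; collecting terms, 923.65 = 2.9P and P* = 318.5.
Then Q* = 1305.5 - 2(318.5) = 668.5.
Demand choke price (Qd = 0): P = 1305.5/2 = 652.75. Consumer surplus = ½ × (652.75 - 318.5) × 668.5 = 111723.0625.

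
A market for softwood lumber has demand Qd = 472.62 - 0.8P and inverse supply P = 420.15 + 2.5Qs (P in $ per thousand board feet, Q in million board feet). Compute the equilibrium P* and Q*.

P* = 533.9, Q* = 45.5

Rewriting in direct form: Qs = -168.06 + 0.4P.
At equilibrium Qd = Qs, so 472.62 - 0.8P = -168.06 + 0.4P; collecting terms, 640.68 = 1.2P and P* = 533.9.
Substitute back: Q* = 472.62 - 0.8(533.9) = 45.5.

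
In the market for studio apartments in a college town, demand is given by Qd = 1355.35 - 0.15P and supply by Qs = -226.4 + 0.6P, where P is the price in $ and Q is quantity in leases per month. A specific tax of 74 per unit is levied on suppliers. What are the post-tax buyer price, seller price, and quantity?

P_b = 2168.2, P_s = 2094.2, Q = 1030.12

With a tax of 74 on suppliers, they supply based on the net price P_s = P_b - 74, so Qs = -270.8 + 0.6P_b.
Market clearing requires 1355.35 - 0.15P_b = -270.8 + 0.6P_b; hence 1626.15 = 0.75P_b and P_b = 2168.2.
So P_s = 2094.2 and the quantity traded is Q = 1355.35 - 0.15(2168.2) = 1030.12.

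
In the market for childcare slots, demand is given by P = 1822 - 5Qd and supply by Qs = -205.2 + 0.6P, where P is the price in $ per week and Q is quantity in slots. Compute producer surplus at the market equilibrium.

Producer surplus = 41070

Inverting to quantity form: Qd = 364.4 - 0.2P.
Set Qd = Qs: 364.4 - 0.2P = -205.2 + 0.6P, so 569.6 = 0.8P and P* = 712.
Plugging P* into demand: Q* = 364.4 - 0.2(712) = 222.
Supply choke price (Qs = 0): P = 342. Producer surplus = ½ × (712 - 342) × 222 = 41070.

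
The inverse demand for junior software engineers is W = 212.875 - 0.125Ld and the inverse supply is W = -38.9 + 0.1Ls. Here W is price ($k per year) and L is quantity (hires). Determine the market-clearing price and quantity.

W* = 73, L* = 1119

Inverting to quantity form: Ld = 1703 - 8W and Ls = 389 + 10W.
The market clears where 1703 - 8W = 389 + 10W. Rearranging, 18W = 1314, hence W* = 73.
Substitute back: L* = 1703 - 8(73) = 1119.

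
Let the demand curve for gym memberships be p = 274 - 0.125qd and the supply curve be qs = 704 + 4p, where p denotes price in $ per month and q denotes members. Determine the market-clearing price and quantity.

p* = 124, q* = 1200

Solving each curve for q: qd = 2192 - 8p.
Set qd = qs: 2192 - 8p = 704 + 4p, so 1488 = 12p and p* = 124.
Then q* = 2192 - 8(124) = 1200.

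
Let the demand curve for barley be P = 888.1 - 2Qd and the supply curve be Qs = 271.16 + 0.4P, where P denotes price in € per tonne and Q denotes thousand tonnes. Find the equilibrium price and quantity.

Inverting to quantity form: Qd = 444.05 - 0.5P.
At equilibrium Qd = Qs, so 444.05 - 0.5P = 271.16 + 0.4P; collecting terms, 172.89 = 0.9P and P* = 192.1.
Then Q* = 444.05 - 0.5(192.1) = 348.

P* = 192.1, Q* = 348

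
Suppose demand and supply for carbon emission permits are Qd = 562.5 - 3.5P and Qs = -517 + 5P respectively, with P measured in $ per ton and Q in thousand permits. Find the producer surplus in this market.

Producer surplus = 1392.4

Equating demand and supply, 562.5 - 3.5P = -517 + 5P gives 8.5P = 1079.5, so P* = 127.
Plugging P* into demand: Q* = 562.5 - 3.5(127) = 118.
Supply choke price (Qs = 0): P = 103.4. Producer surplus = ½ × (127 - 103.4) × 118 = 1392.4.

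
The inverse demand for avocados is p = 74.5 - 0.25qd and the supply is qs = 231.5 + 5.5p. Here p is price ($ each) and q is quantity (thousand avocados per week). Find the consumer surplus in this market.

Consumer surplus = 9112.5

Solving each curve for q: qd = 298 - 4p.
Equating demand and supply, 298 - 4p = 231.5 + 5.5p gives 9.5p = 66.5, so p* = 7.
From the demand curve, q* = 298 - 4(7) = 270.
Demand choke price (qd = 0): p = 298/4 = 74.5. Consumer surplus = ½ × (74.5 - 7) × 270 = 9112.5.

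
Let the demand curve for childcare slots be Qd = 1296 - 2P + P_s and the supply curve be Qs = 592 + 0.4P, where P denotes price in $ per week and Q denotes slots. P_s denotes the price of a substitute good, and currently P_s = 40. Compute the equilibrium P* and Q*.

P* = 310, Q* = 716

With P_s = 40, demand is Qd = 1336 - 2P.
The market clears where 1336 - 2P = 592 + 0.4P. Rearranging, 2.4P = 744, hence P* = 310.
Then Q* = 1336 - 2(310) = 716.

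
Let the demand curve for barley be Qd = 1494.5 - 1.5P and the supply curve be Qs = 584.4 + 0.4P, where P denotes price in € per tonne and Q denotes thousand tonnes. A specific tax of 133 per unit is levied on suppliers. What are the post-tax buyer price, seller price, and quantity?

With a tax of 133 on suppliers, they supply based on the net price P_s = P_b - 133, so Qs = 531.2 + 0.4P_b.
Equate demand and the shifted supply: 1494.5 - 1.5P_b = 531.2 + 0.4P_b, giving 1.9P_b = 963.3, so P_b = 507.
So P_s = 374 and the quantity traded is Q = 1494.5 - 1.5(507) = 734.

P_b = 507, P_s = 374, Q = 734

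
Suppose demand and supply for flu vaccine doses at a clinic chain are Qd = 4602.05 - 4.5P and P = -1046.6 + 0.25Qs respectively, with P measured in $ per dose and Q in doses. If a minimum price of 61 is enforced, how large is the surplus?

In direct form, Qs = 4186.4 + 4P.
At P = 61: Qd = 4327.55 and Qs = 4430.4.
Surplus = Qs - Qd = 4430.4 - 4327.55 = 102.85.

Surplus = 102.85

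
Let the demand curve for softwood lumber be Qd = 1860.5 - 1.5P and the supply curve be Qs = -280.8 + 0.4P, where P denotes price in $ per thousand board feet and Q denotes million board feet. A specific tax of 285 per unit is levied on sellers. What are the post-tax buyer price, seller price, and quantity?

The tax drives a wedge P_b - P_s = 285. Substituting P_s = P_b - 285 into supply: Qs = -394.8 + 0.4P_b.
Set Qd = Qs: 1860.5 - 1.5P_b = -394.8 + 0.4P_b, so 2255.3 = 1.9P_b and P_b = 1187.
Then P_s = 1187 - 285 = 902 and Q = 1860.5 - 1.5(1187) = 80.

P_b = 1187, P_s = 902, Q = 80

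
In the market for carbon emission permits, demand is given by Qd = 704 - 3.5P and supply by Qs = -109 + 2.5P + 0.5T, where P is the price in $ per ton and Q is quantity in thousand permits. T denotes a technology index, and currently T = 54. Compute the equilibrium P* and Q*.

With T = 54, supply is Qs = -82 + 2.5P.
Set Qd = Qs: 704 - 3.5P = -82 + 2.5P, so 786 = 6P and P* = 131.
Plugging P* into demand: Q* = 704 - 3.5(131) = 245.5.

P* = 131, Q* = 245.5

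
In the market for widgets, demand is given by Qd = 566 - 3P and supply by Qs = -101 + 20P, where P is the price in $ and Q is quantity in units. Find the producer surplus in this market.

Producer surplus = 5736.025

The market clears where 566 - 3P = -101 + 20P. Rearranging, 23P = 667, hence P* = 29.
From the demand curve, Q* = 566 - 3(29) = 479.
Supply choke price (Qs = 0): P = 5.05. Producer surplus = ½ × (29 - 5.05) × 479 = 5736.025.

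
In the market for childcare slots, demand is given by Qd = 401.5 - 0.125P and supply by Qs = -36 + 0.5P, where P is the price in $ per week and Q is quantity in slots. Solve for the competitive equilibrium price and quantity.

P* = 700, Q* = 314

Set Qd = Qs: 401.5 - 0.125P = -36 + 0.5P, so 437.5 = 0.625P and P* = 700.
Substitute back: Q* = 401.5 - 0.125(700) = 314.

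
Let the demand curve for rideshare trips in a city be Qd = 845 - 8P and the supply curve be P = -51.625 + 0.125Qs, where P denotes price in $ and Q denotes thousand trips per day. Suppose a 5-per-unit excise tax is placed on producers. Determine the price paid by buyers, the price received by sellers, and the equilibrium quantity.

P_b = 29.5, P_s = 24.5, Q = 609

Solving each curve for Q: Qs = 413 + 8P.
Producers keep P_s = P_b - 5 per unit, so supply in terms of the buyer price is Qs = 373 + 8P_b.
Set Qd = Qs: 845 - 8P_b = 373 + 8P_b, so 472 = 16P_b and P_b = 29.5.
Then P_s = 29.5 - 5 = 24.5 and Q = 845 - 8(29.5) = 609.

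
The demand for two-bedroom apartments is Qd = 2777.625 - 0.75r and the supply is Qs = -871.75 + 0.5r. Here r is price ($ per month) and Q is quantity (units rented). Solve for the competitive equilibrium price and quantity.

The market clears where 2777.625 - 0.75r = -871.75 + 0.5r. Rearranging, 1.25r = 3649.375, hence r* = 2919.5.
Then Q* = 2777.625 - 0.75(2919.5) = 588.

r* = 2919.5, Q* = 588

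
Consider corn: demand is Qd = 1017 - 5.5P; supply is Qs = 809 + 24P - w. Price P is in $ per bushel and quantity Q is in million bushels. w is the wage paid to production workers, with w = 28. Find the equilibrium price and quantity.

With w = 28, supply is Qs = 781 + 24P.
Equating demand and supply, 1017 - 5.5P = 781 + 24P gives 29.5P = 236, so P* = 8.
Substitute back: Q* = 1017 - 5.5(8) = 973.

P* = 8, Q* = 973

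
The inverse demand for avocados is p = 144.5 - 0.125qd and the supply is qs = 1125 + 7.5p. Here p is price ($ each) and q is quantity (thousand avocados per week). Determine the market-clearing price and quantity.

p* = 2, q* = 1140

Solving each curve for q: qd = 1156 - 8p.
The market clears where 1156 - 8p = 1125 + 7.5p. Rearranging, 15.5p = 31, hence p* = 2.
Substitute back: q* = 1156 - 8(2) = 1140.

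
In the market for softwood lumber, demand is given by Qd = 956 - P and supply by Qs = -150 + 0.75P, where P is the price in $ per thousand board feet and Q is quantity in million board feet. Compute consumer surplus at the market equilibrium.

Equating demand and supply, 956 - P = -150 + 0.75P gives 1.75P = 1106, so P* = 632.
Substitute back: Q* = 956 - 632 = 324.
Demand choke price (Qd = 0): P = 956. Consumer surplus = ½ × (956 - 632) × 324 = 52488.

Consumer surplus = 52488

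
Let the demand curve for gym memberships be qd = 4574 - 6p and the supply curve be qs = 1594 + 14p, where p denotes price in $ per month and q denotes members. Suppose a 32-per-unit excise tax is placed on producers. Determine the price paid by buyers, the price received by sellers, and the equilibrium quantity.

Producers keep p_s = p_b - 32 per unit, so supply in terms of the buyer price is qs = 1146 + 14p_b.
Equate demand and the shifted supply: 4574 - 6p_b = 1146 + 14p_b, giving 20p_b = 3428, so p_b = 171.4.
So p_s = 139.4 and the quantity traded is q = 4574 - 6(171.4) = 3545.6.

p_b = 171.4, p_s = 139.4, q = 3545.6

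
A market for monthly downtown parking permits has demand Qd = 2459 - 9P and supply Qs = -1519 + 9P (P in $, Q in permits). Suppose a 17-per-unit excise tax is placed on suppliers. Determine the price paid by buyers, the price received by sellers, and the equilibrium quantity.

Suppliers keep P_s = P_b - 17 per unit, so supply in terms of the buyer price is Qs = -1672 + 9P_b.
Equate demand and the shifted supply: 2459 - 9P_b = -1672 + 9P_b, giving 18P_b = 4131, so P_b = 229.5.
So P_s = 212.5 and the quantity traded is Q = 2459 - 9(229.5) = 393.5.

P_b = 229.5, P_s = 212.5, Q = 393.5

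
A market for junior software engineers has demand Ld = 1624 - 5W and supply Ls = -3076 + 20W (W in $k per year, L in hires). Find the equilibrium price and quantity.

W* = 188, L* = 684

The market clears where 1624 - 5W = -3076 + 20W. Rearranging, 25W = 4700, hence W* = 188.
Substitute back: L* = 1624 - 5(188) = 684.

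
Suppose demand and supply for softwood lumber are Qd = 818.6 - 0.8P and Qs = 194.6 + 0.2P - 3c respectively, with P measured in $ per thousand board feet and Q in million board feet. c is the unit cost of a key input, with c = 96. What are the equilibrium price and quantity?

P* = 912, Q* = 89

With c = 96, supply is Qs = -93.4 + 0.2P.
Set Qd = Qs: 818.6 - 0.8P = -93.4 + 0.2P, so 912 = P and P* = 912.
From the demand curve, Q* = 818.6 - 0.8(912) = 89.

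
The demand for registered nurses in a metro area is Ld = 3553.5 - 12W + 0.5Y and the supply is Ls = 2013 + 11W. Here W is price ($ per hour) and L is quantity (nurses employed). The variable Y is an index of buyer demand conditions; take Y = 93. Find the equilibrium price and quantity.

W* = 69, L* = 2772

With Y = 93, demand is Ld = 3600 - 12W.
Set Ld = Ls: 3600 - 12W = 2013 + 11W, so 1587 = 23W and W* = 69.
Substitute back: L* = 3600 - 12(69) = 2772.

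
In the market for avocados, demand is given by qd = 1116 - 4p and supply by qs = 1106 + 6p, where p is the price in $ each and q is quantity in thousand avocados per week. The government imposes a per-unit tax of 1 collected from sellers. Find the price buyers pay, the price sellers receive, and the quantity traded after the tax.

With a tax of 1 on sellers, they supply based on the net price p_s = p_b - 1, so qs = 1100 + 6p_b.
Equate demand and the shifted supply: 1116 - 4p_b = 1100 + 6p_b, giving 10p_b = 16, so p_b = 1.6.
So p_s = 0.6 and the quantity traded is q = 1116 - 4(1.6) = 1109.6.

p_b = 1.6, p_s = 0.6, q = 1109.6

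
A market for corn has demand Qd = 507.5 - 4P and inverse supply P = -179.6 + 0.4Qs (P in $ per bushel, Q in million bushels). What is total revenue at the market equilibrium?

Total revenue = 4243.5

Solving each curve for Q: Qs = 449 + 2.5P.
The market clears where 507.5 - 4P = 449 + 2.5P. Rearranging, 6.5P = 58.5, hence P* = 9.
Then Q* = 507.5 - 4(9) = 471.5.
Total revenue = P* × Q* = 9 × 471.5 = 4243.5.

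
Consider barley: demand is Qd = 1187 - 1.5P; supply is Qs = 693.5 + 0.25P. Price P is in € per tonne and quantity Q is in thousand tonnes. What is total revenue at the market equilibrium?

Total revenue = 215448

At equilibrium Qd = Qs, so 1187 - 1.5P = 693.5 + 0.25P; collecting terms, 493.5 = 1.75P and P* = 282.
Substitute back: Q* = 1187 - 1.5(282) = 764.
Total revenue = P* × Q* = 282 × 764 = 215448.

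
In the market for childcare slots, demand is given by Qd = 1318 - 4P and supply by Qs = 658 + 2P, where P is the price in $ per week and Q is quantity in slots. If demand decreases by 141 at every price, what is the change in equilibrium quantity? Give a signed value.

The market clears where 1318 - 4P = 658 + 2P. Rearranging, 6P = 660, hence P* = 110.
From the demand curve, Q* = 1318 - 4(110) = 878.
After the shift, demand is Qd = 1177 - 4P.
Re-solving, 6P = 519 gives P = 86.5 and Q = 831.
ΔQ = 831 - 878 = -47.

ΔQ = -47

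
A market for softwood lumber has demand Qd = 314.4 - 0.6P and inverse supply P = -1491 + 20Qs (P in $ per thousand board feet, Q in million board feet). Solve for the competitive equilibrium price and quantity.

Inverting to quantity form: Qs = 74.55 + 0.05P.
At equilibrium Qd = Qs, so 314.4 - 0.6P = 74.55 + 0.05P; collecting terms, 239.85 = 0.65P and P* = 369.
Plugging P* into demand: Q* = 314.4 - 0.6(369) = 93.

P* = 369, Q* = 93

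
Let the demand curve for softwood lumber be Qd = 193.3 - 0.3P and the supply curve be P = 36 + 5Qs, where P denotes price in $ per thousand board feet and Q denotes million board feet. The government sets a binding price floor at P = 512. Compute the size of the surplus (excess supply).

Surplus = 55.5

Inverting to quantity form: Qs = -7.2 + 0.2P.
With P fixed at 512, quantity demanded is 39.7 and quantity supplied is 95.2.
Surplus = Qs - Qd = 95.2 - 39.7 = 55.5.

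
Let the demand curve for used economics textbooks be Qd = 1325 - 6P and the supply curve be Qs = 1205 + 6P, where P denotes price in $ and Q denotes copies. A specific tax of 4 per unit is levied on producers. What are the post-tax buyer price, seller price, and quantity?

P_b = 12, P_s = 8, Q = 1253

Producers keep P_s = P_b - 4 per unit, so supply in terms of the buyer price is Qs = 1181 + 6P_b.
Equate demand and the shifted supply: 1325 - 6P_b = 1181 + 6P_b, giving 12P_b = 144, so P_b = 12.
So P_s = 8 and the quantity traded is Q = 1325 - 6(12) = 1253.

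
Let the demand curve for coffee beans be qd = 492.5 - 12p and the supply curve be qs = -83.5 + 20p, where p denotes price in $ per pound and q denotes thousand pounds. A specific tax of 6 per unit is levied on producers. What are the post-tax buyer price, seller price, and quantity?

The tax drives a wedge p_b - p_s = 6. Substituting p_s = p_b - 6 into supply: qs = -203.5 + 20p_b.
Equate demand and the shifted supply: 492.5 - 12p_b = -203.5 + 20p_b, giving 32p_b = 696, so p_b = 21.75.
So p_s = 15.75 and the quantity traded is q = 492.5 - 12(21.75) = 231.5.

p_b = 21.75, p_s = 15.75, q = 231.5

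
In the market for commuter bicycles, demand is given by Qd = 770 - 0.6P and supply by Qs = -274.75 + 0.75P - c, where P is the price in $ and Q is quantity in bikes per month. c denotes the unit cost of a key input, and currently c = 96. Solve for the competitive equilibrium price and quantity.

With c = 96, supply is Qs = -370.75 + 0.75P.
At equilibrium Qd = Qs, so 770 - 0.6P = -370.75 + 0.75P; collecting terms, 1140.75 = 1.35P and P* = 845.
Then Q* = 770 - 0.6(845) = 263.

P* = 845, Q* = 263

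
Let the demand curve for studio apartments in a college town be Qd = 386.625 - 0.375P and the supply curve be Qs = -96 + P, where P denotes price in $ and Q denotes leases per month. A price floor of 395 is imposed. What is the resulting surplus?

With P fixed at 395, quantity demanded is 238.5 and quantity supplied is 299.
Surplus = Qs - Qd = 299 - 238.5 = 60.5.

Surplus = 60.5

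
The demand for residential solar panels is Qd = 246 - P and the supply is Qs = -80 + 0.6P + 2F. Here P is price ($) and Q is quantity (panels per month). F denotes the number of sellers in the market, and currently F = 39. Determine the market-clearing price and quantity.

With F = 39, supply is Qs = -2 + 0.6P.
Set Qd = Qs: 246 - P = -2 + 0.6P, so 248 = 1.6P and P* = 155.
Plugging P* into demand: Q* = 246 - 155 = 91.

P* = 155, Q* = 91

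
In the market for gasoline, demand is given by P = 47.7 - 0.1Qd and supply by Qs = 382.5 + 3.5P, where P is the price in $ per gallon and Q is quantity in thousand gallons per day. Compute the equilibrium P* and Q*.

Solving each curve for Q: Qd = 477 - 10P.
At equilibrium Qd = Qs, so 477 - 10P = 382.5 + 3.5P; collecting terms, 94.5 = 13.5P and P* = 7.
Substitute back: Q* = 477 - 10(7) = 407.

P* = 7, Q* = 407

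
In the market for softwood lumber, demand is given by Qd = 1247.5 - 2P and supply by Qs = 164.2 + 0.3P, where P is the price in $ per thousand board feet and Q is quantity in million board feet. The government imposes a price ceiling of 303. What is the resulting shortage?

Shortage = 386.4

Evaluating both curves at the ceiling price 303 gives Qd = 641.5, Qs = 255.1.
Shortage = Qd - Qs = 641.5 - 255.1 = 386.4.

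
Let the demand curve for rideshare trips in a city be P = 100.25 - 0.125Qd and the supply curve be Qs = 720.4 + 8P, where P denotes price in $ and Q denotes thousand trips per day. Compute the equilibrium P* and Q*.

Inverting to quantity form: Qd = 802 - 8P.
At equilibrium Qd = Qs, so 802 - 8P = 720.4 + 8P; collecting terms, 81.6 = 16P and P* = 5.1.
Then Q* = 802 - 8(5.1) = 761.2.

P* = 5.1, Q* = 761.2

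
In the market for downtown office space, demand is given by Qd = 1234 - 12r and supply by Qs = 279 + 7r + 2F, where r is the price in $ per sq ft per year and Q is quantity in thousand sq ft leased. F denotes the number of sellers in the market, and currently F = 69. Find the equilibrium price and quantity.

r* = 43, Q* = 718

With F = 69, supply is Qs = 417 + 7r.
The market clears where 1234 - 12r = 417 + 7r. Rearranging, 19r = 817, hence r* = 43.
Substitute back: Q* = 1234 - 12(43) = 718.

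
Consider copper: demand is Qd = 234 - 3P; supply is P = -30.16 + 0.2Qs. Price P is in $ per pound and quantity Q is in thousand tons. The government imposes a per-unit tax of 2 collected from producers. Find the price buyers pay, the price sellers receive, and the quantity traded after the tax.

Rewriting in direct form: Qs = 150.8 + 5P.
The tax drives a wedge P_b - P_s = 2. Substituting P_s = P_b - 2 into supply: Qs = 140.8 + 5P_b.
Set Qd = Qs: 234 - 3P_b = 140.8 + 5P_b, so 93.2 = 8P_b and P_b = 11.65.
So P_s = 9.65 and the quantity traded is Q = 234 - 3(11.65) = 199.05.

P_b = 11.65, P_s = 9.65, Q = 199.05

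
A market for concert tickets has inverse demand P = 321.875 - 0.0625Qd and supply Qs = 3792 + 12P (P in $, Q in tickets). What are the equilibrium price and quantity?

Solving each curve for Q: Qd = 5150 - 16P.
Equating demand and supply, 5150 - 16P = 3792 + 12P gives 28P = 1358, so P* = 48.5.
Substitute back: Q* = 5150 - 16(48.5) = 4374.

P* = 48.5, Q* = 4374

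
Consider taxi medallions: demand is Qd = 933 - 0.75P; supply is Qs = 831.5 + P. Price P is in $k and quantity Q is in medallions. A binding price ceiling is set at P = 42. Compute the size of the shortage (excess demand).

With P fixed at 42, quantity demanded is 901.5 and quantity supplied is 873.5.
Shortage = Qd - Qs = 901.5 - 873.5 = 28.

Shortage = 28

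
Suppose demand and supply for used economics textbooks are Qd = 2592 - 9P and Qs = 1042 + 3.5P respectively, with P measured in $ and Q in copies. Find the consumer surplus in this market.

Set Qd = Qs: 2592 - 9P = 1042 + 3.5P, so 1550 = 12.5P and P* = 124.
Plugging P* into demand: Q* = 2592 - 9(124) = 1476.
Demand choke price (Qd = 0): P = 2592/9 = 288. Consumer surplus = ½ × (288 - 124) × 1476 = 121032.

Consumer surplus = 121032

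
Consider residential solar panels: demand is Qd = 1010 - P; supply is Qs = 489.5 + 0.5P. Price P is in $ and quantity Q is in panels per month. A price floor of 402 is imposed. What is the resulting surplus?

Surplus = 82.5

Evaluating both curves at the floor price 402 gives Qd = 608, Qs = 690.5.
Surplus = Qs - Qd = 690.5 - 608 = 82.5.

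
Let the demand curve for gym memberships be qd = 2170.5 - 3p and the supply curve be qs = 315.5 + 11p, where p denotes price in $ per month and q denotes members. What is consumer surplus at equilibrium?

Consumer surplus = 523921.5

At equilibrium qd = qs, so 2170.5 - 3p = 315.5 + 11p; collecting terms, 1855 = 14p and p* = 132.5.
Substitute back: q* = 2170.5 - 3(132.5) = 1773.
Demand choke price (qd = 0): p = 2170.5/3 = 723.5. Consumer surplus = ½ × (723.5 - 132.5) × 1773 = 523921.5.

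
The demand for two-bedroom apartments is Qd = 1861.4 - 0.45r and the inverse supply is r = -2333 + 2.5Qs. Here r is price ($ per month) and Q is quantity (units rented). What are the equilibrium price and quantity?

In direct form, Qs = 933.2 + 0.4r.
Equating demand and supply, 1861.4 - 0.45r = 933.2 + 0.4r gives 0.85r = 928.2, so r* = 1092.
Then Q* = 1861.4 - 0.45(1092) = 1370.

r* = 1092, Q* = 1370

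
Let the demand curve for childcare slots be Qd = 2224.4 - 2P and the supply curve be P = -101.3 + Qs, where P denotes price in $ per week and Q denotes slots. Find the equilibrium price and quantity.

Rewriting in direct form: Qs = 101.3 + P.
The market clears where 2224.4 - 2P = 101.3 + P. Rearranging, 3P = 2123.1, hence P* = 707.7.
From the demand curve, Q* = 2224.4 - 2(707.7) = 809.

P* = 707.7, Q* = 809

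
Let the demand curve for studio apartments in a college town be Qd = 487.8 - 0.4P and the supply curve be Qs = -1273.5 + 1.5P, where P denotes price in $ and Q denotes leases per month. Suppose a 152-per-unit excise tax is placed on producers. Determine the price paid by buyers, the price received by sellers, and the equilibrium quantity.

P_b = 1047, P_s = 895, Q = 69

Producers keep P_s = P_b - 152 per unit, so supply in terms of the buyer price is Qs = -1501.5 + 1.5P_b.
Set Qd = Qs: 487.8 - 0.4P_b = -1501.5 + 1.5P_b, so 1989.3 = 1.9P_b and P_b = 1047.
Then P_s = 1047 - 152 = 895 and Q = 487.8 - 0.4(1047) = 69.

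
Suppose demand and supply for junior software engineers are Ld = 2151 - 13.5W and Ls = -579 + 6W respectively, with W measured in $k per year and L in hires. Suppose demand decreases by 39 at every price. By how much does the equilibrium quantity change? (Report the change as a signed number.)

ΔL = -12

At equilibrium Ld = Ls, so 2151 - 13.5W = -579 + 6W; collecting terms, 2730 = 19.5W and W* = 140.
Then L* = 2151 - 13.5(140) = 261.
After the shift, demand is Ld = 2112 - 13.5W.
The new intersection has 2691 = 19.5W, i.e. W = 138, L = 249.
ΔL = 249 - 261 = -12.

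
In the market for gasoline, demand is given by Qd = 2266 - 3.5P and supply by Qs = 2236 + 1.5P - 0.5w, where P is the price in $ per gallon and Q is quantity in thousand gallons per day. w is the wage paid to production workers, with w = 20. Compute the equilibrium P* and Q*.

With w = 20, supply is Qs = 2226 + 1.5P.
The market clears where 2266 - 3.5P = 2226 + 1.5P. Rearranging, 5P = 40, hence P* = 8.
From the demand curve, Q* = 2266 - 3.5(8) = 2238.

P* = 8, Q* = 2238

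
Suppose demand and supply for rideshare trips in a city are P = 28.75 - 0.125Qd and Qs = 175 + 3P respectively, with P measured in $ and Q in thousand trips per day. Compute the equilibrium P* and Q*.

In direct form, Qd = 230 - 8P.
Equating demand and supply, 230 - 8P = 175 + 3P gives 11P = 55, so P* = 5.
Plugging P* into demand: Q* = 230 - 8(5) = 190.

P* = 5, Q* = 190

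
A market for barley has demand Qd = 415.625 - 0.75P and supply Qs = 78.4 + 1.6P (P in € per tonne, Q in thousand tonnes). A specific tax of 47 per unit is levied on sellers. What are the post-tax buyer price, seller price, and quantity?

Sellers keep P_s = P_b - 47 per unit, so supply in terms of the buyer price is Qs = 3.2 + 1.6P_b.
Equate demand and the shifted supply: 415.625 - 0.75P_b = 3.2 + 1.6P_b, giving 2.35P_b = 412.425, so P_b = 175.5.
Then P_s = 175.5 - 47 = 128.5 and Q = 415.625 - 0.75(175.5) = 284.

P_b = 175.5, P_s = 128.5, Q = 284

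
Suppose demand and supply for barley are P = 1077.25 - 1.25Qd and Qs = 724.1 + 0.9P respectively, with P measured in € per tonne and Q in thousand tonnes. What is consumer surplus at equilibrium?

Consumer surplus = 397005.625

Inverting to quantity form: Qd = 861.8 - 0.8P.
Equating demand and supply, 861.8 - 0.8P = 724.1 + 0.9P gives 1.7P = 137.7, so P* = 81.
From the demand curve, Q* = 861.8 - 0.8(81) = 797.
Demand choke price (Qd = 0): P = 861.8/0.8 = 1077.25. Consumer surplus = ½ × (1077.25 - 81) × 797 = 397005.625.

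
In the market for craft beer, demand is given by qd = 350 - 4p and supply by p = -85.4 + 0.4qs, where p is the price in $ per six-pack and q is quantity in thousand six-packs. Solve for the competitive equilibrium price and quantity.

p* = 21, q* = 266

Rewriting in direct form: qs = 213.5 + 2.5p.
At equilibrium qd = qs, so 350 - 4p = 213.5 + 2.5p; collecting terms, 136.5 = 6.5p and p* = 21.
Substitute back: q* = 350 - 4(21) = 266.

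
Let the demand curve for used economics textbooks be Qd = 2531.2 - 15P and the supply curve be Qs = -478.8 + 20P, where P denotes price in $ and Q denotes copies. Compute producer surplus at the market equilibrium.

Producer surplus = 38514.436

At equilibrium Qd = Qs, so 2531.2 - 15P = -478.8 + 20P; collecting terms, 3010 = 35P and P* = 86.
From the demand curve, Q* = 2531.2 - 15(86) = 1241.2.
Supply choke price (Qs = 0): P = 23.94. Producer surplus = ½ × (86 - 23.94) × 1241.2 = 38514.436.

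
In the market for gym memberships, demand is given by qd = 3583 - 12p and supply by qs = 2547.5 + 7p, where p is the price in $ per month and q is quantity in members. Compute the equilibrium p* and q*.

p* = 54.5, q* = 2929

The market clears where 3583 - 12p = 2547.5 + 7p. Rearranging, 19p = 1035.5, hence p* = 54.5.
Then q* = 3583 - 12(54.5) = 2929.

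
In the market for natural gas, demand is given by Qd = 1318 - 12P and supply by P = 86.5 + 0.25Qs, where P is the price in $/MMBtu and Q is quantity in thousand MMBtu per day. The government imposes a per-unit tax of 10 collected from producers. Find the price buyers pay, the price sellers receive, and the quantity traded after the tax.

Rewriting in direct form: Qs = -346 + 4P.
With a tax of 10 on producers, they supply based on the net price P_s = P_b - 10, so Qs = -386 + 4P_b.
Market clearing requires 1318 - 12P_b = -386 + 4P_b; hence 1704 = 16P_b and P_b = 106.5.
So P_s = 96.5 and the quantity traded is Q = 1318 - 12(106.5) = 40.

P_b = 106.5, P_s = 96.5, Q = 40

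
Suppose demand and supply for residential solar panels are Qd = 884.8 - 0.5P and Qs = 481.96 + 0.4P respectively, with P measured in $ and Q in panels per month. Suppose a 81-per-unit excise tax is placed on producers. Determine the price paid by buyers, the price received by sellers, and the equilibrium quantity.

P_b = 483.6, P_s = 402.6, Q = 643

Producers keep P_s = P_b - 81 per unit, so supply in terms of the buyer price is Qs = 449.56 + 0.4P_b.
Market clearing requires 884.8 - 0.5P_b = 449.56 + 0.4P_b; hence 435.24 = 0.9P_b and P_b = 483.6.
So P_s = 402.6 and the quantity traded is Q = 884.8 - 0.5(483.6) = 643.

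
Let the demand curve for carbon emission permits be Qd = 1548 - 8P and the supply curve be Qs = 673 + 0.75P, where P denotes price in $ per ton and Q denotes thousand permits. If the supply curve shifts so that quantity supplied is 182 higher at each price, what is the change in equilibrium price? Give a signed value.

At equilibrium Qd = Qs, so 1548 - 8P = 673 + 0.75P; collecting terms, 875 = 8.75P and P* = 100.
Substitute back: Q* = 1548 - 8(100) = 748.
After the shift, supply is Qs = 855 + 0.75P.
The new intersection has 693 = 8.75P, i.e. P = 79.2, Q = 914.4.
ΔP = 79.2 - 100 = -20.8.

ΔP = -20.8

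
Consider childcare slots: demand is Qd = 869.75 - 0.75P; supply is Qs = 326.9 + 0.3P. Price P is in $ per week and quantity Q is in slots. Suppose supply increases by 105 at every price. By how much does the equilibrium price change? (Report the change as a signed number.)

Equating demand and supply, 869.75 - 0.75P = 326.9 + 0.3P gives 1.05P = 542.85, so P* = 517.
Plugging P* into demand: Q* = 869.75 - 0.75(517) = 482.
After the shift, supply is Qs = 431.9 + 0.3P.
The new intersection has 437.85 = 1.05P, i.e. P = 417, Q = 557.
ΔP = 417 - 517 = -100.

ΔP = -100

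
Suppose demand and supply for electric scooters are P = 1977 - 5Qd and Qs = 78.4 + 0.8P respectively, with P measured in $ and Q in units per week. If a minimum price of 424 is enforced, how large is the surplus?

Rewriting in direct form: Qd = 395.4 - 0.2P.
Evaluating both curves at the floor price 424 gives Qd = 310.6, Qs = 417.6.
Surplus = Qs - Qd = 417.6 - 310.6 = 107.

Surplus = 107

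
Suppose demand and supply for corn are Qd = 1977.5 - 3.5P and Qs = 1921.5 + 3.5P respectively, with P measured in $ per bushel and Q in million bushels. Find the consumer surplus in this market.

Consumer surplus = 542935.75

The market clears where 1977.5 - 3.5P = 1921.5 + 3.5P. Rearranging, 7P = 56, hence P* = 8.
Plugging P* into demand: Q* = 1977.5 - 3.5(8) = 1949.5.
Demand choke price (Qd = 0): P = 1977.5/3.5 = 565. Consumer surplus = ½ × (565 - 8) × 1949.5 = 542935.75.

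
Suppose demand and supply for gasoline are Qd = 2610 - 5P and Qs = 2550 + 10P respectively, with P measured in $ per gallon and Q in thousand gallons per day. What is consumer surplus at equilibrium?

At equilibrium Qd = Qs, so 2610 - 5P = 2550 + 10P; collecting terms, 60 = 15P and P* = 4.
Plugging P* into demand: Q* = 2610 - 5(4) = 2590.
Demand choke price (Qd = 0): P = 2610/5 = 522. Consumer surplus = ½ × (522 - 4) × 2590 = 670810.

Consumer surplus = 670810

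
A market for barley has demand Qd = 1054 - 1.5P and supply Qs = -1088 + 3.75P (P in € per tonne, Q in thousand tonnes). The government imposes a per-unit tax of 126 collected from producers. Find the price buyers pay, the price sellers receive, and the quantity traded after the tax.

With a tax of 126 on producers, they supply based on the net price P_s = P_b - 126, so Qs = -1560.5 + 3.75P_b.
Market clearing requires 1054 - 1.5P_b = -1560.5 + 3.75P_b; hence 2614.5 = 5.25P_b and P_b = 498.
Then P_s = 498 - 126 = 372 and Q = 1054 - 1.5(498) = 307.

P_b = 498, P_s = 372, Q = 307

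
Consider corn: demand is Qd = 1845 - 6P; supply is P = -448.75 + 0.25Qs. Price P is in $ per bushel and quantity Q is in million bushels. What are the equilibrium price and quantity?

P* = 5, Q* = 1815

Solving each curve for Q: Qs = 1795 + 4P.
The market clears where 1845 - 6P = 1795 + 4P. Rearranging, 10P = 50, hence P* = 5.
Substitute back: Q* = 1845 - 6(5) = 1815.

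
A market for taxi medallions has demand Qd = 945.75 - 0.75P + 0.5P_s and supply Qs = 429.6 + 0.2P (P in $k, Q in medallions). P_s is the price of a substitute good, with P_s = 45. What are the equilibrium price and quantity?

With P_s = 45, demand is Qd = 968.25 - 0.75P.
Set Qd = Qs: 968.25 - 0.75P = 429.6 + 0.2P, so 538.65 = 0.95P and P* = 567.
From the demand curve, Q* = 968.25 - 0.75(567) = 543.

P* = 567, Q* = 543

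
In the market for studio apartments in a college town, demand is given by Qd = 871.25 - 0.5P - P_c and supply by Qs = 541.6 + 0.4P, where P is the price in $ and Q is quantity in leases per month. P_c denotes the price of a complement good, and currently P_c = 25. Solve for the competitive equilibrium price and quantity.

With P_c = 25, demand is Qd = 846.25 - 0.5P.
The market clears where 846.25 - 0.5P = 541.6 + 0.4P. Rearranging, 0.9P = 304.65, hence P* = 338.5.
Substitute back: Q* = 846.25 - 0.5(338.5) = 677.

P* = 338.5, Q* = 677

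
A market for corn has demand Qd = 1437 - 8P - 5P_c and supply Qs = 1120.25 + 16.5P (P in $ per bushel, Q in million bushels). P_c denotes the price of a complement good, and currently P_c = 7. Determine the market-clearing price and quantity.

With P_c = 7, demand is Qd = 1402 - 8P.
At equilibrium Qd = Qs, so 1402 - 8P = 1120.25 + 16.5P; collecting terms, 281.75 = 24.5P and P* = 11.5.
From the demand curve, Q* = 1402 - 8(11.5) = 1310.

P* = 11.5, Q* = 1310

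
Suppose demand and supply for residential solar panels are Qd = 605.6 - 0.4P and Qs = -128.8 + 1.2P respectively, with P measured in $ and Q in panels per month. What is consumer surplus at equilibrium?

At equilibrium Qd = Qs, so 605.6 - 0.4P = -128.8 + 1.2P; collecting terms, 734.4 = 1.6P and P* = 459.
From the demand curve, Q* = 605.6 - 0.4(459) = 422.
Demand choke price (Qd = 0): P = 605.6/0.4 = 1514. Consumer surplus = ½ × (1514 - 459) × 422 = 222605.

Consumer surplus = 222605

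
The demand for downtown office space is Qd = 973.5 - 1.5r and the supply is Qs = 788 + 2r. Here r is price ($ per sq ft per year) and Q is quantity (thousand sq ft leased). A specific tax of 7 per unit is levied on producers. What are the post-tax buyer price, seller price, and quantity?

r_b = 57, r_s = 50, Q = 888

Producers keep r_s = r_b - 7 per unit, so supply in terms of the buyer price is Qs = 774 + 2r_b.
Set Qd = Qs: 973.5 - 1.5r_b = 774 + 2r_b, so 199.5 = 3.5r_b and r_b = 57.
Then r_s = 57 - 7 = 50 and Q = 973.5 - 1.5(57) = 888.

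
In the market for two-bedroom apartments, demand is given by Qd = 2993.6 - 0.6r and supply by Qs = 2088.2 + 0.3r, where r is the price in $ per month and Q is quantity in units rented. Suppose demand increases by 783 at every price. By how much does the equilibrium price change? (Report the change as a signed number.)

Δr = 870

At equilibrium Qd = Qs, so 2993.6 - 0.6r = 2088.2 + 0.3r; collecting terms, 905.4 = 0.9r and r* = 1006.
Substitute back: Q* = 2993.6 - 0.6(1006) = 2390.
After the shift, demand is Qd = 3776.6 - 0.6r.
Re-solving, 0.9r = 1688.4 gives r = 1876 and Q = 2651.
Δr = 1876 - 1006 = 870.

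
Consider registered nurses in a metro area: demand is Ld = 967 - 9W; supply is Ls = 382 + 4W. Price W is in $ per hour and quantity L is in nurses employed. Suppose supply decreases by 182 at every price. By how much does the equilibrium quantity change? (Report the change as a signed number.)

ΔL = -126

Equating demand and supply, 967 - 9W = 382 + 4W gives 13W = 585, so W* = 45.
Substitute back: L* = 967 - 9(45) = 562.
After the shift, supply is Ls = 200 + 4W.
Re-solving, 13W = 767 gives W = 59 and L = 436.
ΔL = 436 - 562 = -126.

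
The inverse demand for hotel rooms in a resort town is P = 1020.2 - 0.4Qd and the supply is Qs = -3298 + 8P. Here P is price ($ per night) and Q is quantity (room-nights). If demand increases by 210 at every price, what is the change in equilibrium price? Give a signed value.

Solving each curve for Q: Qd = 2550.5 - 2.5P.
At equilibrium Qd = Qs, so 2550.5 - 2.5P = -3298 + 8P; collecting terms, 5848.5 = 10.5P and P* = 557.
Then Q* = 2550.5 - 2.5(557) = 1158.
After the shift, demand is Qd = 2760.5 - 2.5P.
The new intersection has 6058.5 = 10.5P, i.e. P = 577, Q = 1318.
ΔP = 577 - 557 = 20.

ΔP = 20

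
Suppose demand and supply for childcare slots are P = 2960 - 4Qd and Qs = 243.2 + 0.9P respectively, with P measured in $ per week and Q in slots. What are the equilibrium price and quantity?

P* = 432, Q* = 632

In direct form, Qd = 740 - 0.25P.
Equating demand and supply, 740 - 0.25P = 243.2 + 0.9P gives 1.15P = 496.8, so P* = 432.
Then Q* = 740 - 0.25(432) = 632.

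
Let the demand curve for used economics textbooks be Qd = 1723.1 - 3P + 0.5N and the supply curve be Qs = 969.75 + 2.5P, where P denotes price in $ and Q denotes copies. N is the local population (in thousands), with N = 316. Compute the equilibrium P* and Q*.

With N = 316, demand is Qd = 1881.1 - 3P.
Equating demand and supply, 1881.1 - 3P = 969.75 + 2.5P gives 5.5P = 911.35, so P* = 165.7.
Substitute back: Q* = 1881.1 - 3(165.7) = 1384.

P* = 165.7, Q* = 1384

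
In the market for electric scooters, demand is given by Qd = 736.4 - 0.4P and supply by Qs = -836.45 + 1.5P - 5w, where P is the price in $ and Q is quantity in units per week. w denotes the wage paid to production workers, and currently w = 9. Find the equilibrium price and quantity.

P* = 851.5, Q* = 395.8

With w = 9, supply is Qs = -881.45 + 1.5P.
Set Qd = Qs: 736.4 - 0.4P = -881.45 + 1.5P, so 1617.85 = 1.9P and P* = 851.5.
Substitute back: Q* = 736.4 - 0.4(851.5) = 395.8.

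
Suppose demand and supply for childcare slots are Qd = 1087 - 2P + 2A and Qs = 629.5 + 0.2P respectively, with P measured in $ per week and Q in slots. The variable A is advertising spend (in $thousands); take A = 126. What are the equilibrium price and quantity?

P* = 322.5, Q* = 694

With A = 126, demand is Qd = 1339 - 2P.
At equilibrium Qd = Qs, so 1339 - 2P = 629.5 + 0.2P; collecting terms, 709.5 = 2.2P and P* = 322.5.
Plugging P* into demand: Q* = 1339 - 2(322.5) = 694.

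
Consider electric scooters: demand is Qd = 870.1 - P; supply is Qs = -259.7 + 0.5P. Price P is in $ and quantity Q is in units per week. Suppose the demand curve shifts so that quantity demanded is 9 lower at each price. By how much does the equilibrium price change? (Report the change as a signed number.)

ΔP = -6

Set Qd = Qs: 870.1 - P = -259.7 + 0.5P, so 1129.8 = 1.5P and P* = 753.2.
From the demand curve, Q* = 870.1 - 753.2 = 116.9.
After the shift, demand is Qd = 861.1 - P.
Re-solving, 1.5P = 1120.8 gives P = 747.2 and Q = 113.9.
ΔP = 747.2 - 753.2 = -6.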